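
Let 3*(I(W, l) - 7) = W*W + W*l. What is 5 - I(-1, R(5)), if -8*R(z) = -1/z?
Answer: -93/40 ≈ -2.3250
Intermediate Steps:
R(z) = 1/(8*z) (R(z) = -(-1)/(8*z) = 1/(8*z))
I(W, l) = 7 + W²/3 + W*l/3 (I(W, l) = 7 + (W*W + W*l)/3 = 7 + (W² + W*l)/3 = 7 + (W²/3 + W*l/3) = 7 + W²/3 + W*l/3)
5 - I(-1, R(5)) = 5 - (7 + (⅓)*(-1)² + (⅓)*(-1)*((⅛)/5)) = 5 - (7 + (⅓)*1 + (⅓)*(-1)*((⅛)*(⅕))) = 5 - (7 + ⅓ + (⅓)*(-1)*(1/40)) = 5 - (7 + ⅓ - 1/120) = 5 - 1*293/40 = 5 - 293/40 = -93/40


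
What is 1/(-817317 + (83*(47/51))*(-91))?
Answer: -51/42038158 ≈ -1.2132e-6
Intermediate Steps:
1/(-817317 + (83*(47/51))*(-91)) = 1/(-817317 + (3901/51)*(-91)) = 1/(-817317 - 354991/51) = 1/(-42038158/51) = -51/42038158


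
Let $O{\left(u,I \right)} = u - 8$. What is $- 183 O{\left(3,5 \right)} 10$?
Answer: $9150$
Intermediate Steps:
$O{\left(u,I \right)} = -8 + u$ ($O{\left(u,I \right)} = u - 8 = -8 + u$)
$- 183 O{\left(3,5 \right)} 10 = - 183 \left(-8 + 3\right) 10 = - 183 \left(\left(-5\right) 10\right) = \left(-183\right) \left(-50\right) = 9150$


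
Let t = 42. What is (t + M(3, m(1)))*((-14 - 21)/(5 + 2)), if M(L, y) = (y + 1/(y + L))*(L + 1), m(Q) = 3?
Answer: -820/3 ≈ -273.33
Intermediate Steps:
M(L, y) = (1 + L)*(y + 1/(L + y)) (M(L, y) = (y + 1/(L + y))*(1 + L) = (1 + L)*(y + 1/(L + y)))
(t + M(3, m(1)))*((-14 - 21)/(5 + 2)) = (42 + (1 + 3 + 3**2 + 3*3 + 3*3**2 + 3*3**2)/(3 + 3))*((-14 - 21)/(5 + 2)) = (42 + (1 + 3 + 9 + 9 + 3*9 + 3*9)/6)*(-35/7) = (42 + (1 + 3 + 9 + 9 + 27 + 27)/6)*(-35*1/7) = (42 + (1/6)*76)*(-5) = (42 + 38/3)*(-5) = (164/3)*(-5) = -820/3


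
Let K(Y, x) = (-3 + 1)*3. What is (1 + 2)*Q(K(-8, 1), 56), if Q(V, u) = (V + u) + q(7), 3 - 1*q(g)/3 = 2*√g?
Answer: 177 - 18*√7 ≈ 129.38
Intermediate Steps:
q(g) = 9 - 6*√g
K(Y, x) = -6 (K(Y, x) = -2*3 = -6)
Q(V, u) = 9 + V + u - 6*√7 (Q(V, u) = (V + u) + (9 - 6*√7) = 9 + V + u - 6*√7)
(1 + 2)*Q(K(-8, 1), 56) = (1 + 2)*(9 - 6 + 56 - 6*√7) = 3*(59 - 6*√7) = 177 - 18*√7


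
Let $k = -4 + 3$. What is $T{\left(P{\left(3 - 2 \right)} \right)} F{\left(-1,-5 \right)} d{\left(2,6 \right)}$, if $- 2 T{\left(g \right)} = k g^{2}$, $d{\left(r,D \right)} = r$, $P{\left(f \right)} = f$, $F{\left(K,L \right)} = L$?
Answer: $-5$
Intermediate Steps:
$k = -1$
$T{\left(g \right)} = \frac{g^{2}}{2}$ ($T{\left(g \right)} = - \frac{\left(-1\right) g^{2}}{2} = \frac{g^{2}}{2}$)
$T{\left(P{\left(3 - 2 \right)} \right)} F{\left(-1,-5 \right)} d{\left(2,6 \right)} = \frac{\left(3 - 2\right)^{2}}{2} \left(-5\right) 2 = \frac{1^{2}}{2} \left(-5\right) 2 = \frac{1}{2} \cdot 1 \left(-5\right) 2 = \frac{1}{2} \left(-5\right) 2 = \left(- \frac{5}{2}\right) 2 = -5$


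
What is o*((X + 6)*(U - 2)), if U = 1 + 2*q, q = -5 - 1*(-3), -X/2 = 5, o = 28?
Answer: 560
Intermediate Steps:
X = -10 (X = -2*5 = -10)
q = -2 (q = -5 + 3 = -2)
U = -3 (U = 1 + 2*(-2) = 1 - 4 = -3)
o*((X + 6)*(U - 2)) = 28*((-10 + 6)*(-3 - 2)) = 28*(-4*(-5)) = 28*20 = 560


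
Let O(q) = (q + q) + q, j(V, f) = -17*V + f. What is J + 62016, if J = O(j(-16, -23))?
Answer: 62763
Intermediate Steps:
j(V, f) = f - 17*V
O(q) = 3*q (O(q) = 2*q + q = 3*q)
J = 747 (J = 3*(-23 - 17*(-16)) = 3*(-23 + 272) = 3*249 = 747)
J + 62016 = 747 + 62016 = 62763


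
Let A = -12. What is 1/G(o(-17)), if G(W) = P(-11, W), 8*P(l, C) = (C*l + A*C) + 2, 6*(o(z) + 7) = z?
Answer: 48/1369 ≈ 0.035062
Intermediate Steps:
o(z) = -7 + z/6
P(l, C) = 1/4 - 3*C/2 + C*l/8 (P(l, C) = ((C*l - 12*C) + 2)/8 = ((-12*C + C*l) + 2)/8 = (2 - 12*C + C*l)/8 = 1/4 - 3*C/2 + C*l/8)
G(W) = 1/4 - 23*W/8 (G(W) = 1/4 - 3*W/2 + (1/8)*W*(-11) = 1/4 - 3*W/2 - 11*W/8 = 1/4 - 23*W/8)
1/G(o(-17)) = 1/(1/4 - 23*(-7 + (1/6)*(-17))/8) = 1/(1/4 - 23*(-7 - 17/6)/8) = 1/(1/4 - 23/8*(-59/6)) = 1/(1/4 + 1357/48) = 1/(1369/48) = 48/1369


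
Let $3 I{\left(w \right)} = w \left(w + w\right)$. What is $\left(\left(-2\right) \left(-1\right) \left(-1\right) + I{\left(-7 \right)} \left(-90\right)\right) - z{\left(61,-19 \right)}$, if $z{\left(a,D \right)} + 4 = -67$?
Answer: $-2871$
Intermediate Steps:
$I{\left(w \right)} = \frac{2 w^{2}}{3}$ ($I{\left(w \right)} = \frac{w \left(w + w\right)}{3} = \frac{w 2 w}{3} = \frac{2 w^{2}}{3}$)
$z{\left(a,D \right)} = -71$ ($z{\left(a,D \right)} = -4 - 67 = -71$)
$\left(\left(-2\right) \left(-1\right) \left(-1\right) + I{\left(-7 \right)} \left(-90\right)\right) - z{\left(61,-19 \right)} = \left(\left(-2\right) \left(-1\right) \left(-1\right) + \frac{2 \left(-7\right)^{2}}{3} \left(-90\right)\right) - -71 = \left(2 \left(-1\right) + \frac{2}{3} \cdot 49 \left(-90\right)\right) + 71 = \left(-2 + \frac{98}{3} \left(-90\right)\right) + 71 = \left(-2 - 2940\right) + 71 = -2942 + 71 = -2871$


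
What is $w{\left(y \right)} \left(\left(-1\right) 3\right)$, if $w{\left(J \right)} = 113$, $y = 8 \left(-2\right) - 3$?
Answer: $-339$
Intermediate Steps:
$y = -19$ ($y = -16 - 3 = -19$)
$w{\left(y \right)} \left(\left(-1\right) 3\right) = 113 \left(\left(-1\right) 3\right) = 113 \left(-3\right) = -339$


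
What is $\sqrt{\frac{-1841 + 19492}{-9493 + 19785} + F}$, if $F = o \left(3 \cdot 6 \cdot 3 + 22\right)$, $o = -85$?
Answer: $\frac{i \sqrt{171023885337}}{5146} \approx 80.363 i$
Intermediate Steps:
$F = -6460$ ($F = - 85 \left(3 \cdot 6 \cdot 3 + 22\right) = - 85 \left(18 \cdot 3 + 22\right) = - 85 \left(54 + 22\right) = \left(-85\right) 76 = -6460$)
$\sqrt{\frac{-1841 + 19492}{-9493 + 19785} + F} = \sqrt{\frac{-1841 + 19492}{-9493 + 19785} - 6460} = \sqrt{\frac{17651}{10292} - 6460} = \sqrt{- \frac{66468669}{10292}} = \frac{i \sqrt{171023885337}}{5146}$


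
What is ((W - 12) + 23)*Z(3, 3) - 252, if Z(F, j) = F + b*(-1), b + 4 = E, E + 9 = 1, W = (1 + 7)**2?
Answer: 873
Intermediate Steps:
W = 64 (W = 8**2 = 64)
E = -8 (E = -9 + 1 = -8)
b = -12 (b = -4 - 8 = -12)
Z(F, j) = 12 + F (Z(F, j) = F - 12*(-1) = F + 12 = 12 + F)
((W - 12) + 23)*Z(3, 3) - 252 = ((64 - 12) + 23)*(12 + 3) - 252 = (52 + 23)*15 - 252 = 75*15 - 252 = 1125 - 252 = 873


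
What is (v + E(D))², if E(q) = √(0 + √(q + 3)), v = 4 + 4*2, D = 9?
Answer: (12 + √2*3^(¼))² ≈ 192.13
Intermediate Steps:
v = 12 (v = 4 + 8 = 12)
E(q) = (3 + q)^(¼) (E(q) = √(0 + √(3 + q)) = √(√(3 + q)) = (3 + q)^(¼))
(v + E(D))² = (12 + (3 + 9)^(¼))² = (12 + 12^(¼))² = (12 + √2*3^(¼))²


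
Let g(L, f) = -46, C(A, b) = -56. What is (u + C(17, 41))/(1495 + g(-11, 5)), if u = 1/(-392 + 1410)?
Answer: -57007/1475082 ≈ -0.038647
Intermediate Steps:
u = 1/1018 ≈ 0.00098232
(u + C(17, 41))/(1495 + g(-11, 5)) = (1/1018 - 56)/(1495 - 46) = -57007/1018/1449 = -57007/1018*1/1449 = -57007/1475082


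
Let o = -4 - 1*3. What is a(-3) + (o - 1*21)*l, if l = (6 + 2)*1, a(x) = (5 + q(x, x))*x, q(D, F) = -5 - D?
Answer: -233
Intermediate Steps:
a(x) = -x² (a(x) = (5 + (-5 - x))*x = (-x)*x = -x²)
o = -7 (o = -4 - 3 = -7)
l = 8 (l = 8*1 = 8)
a(-3) + (o - 1*21)*l = -1*(-3)² + (-7 - 1*21)*8 = -1*9 + (-7 - 21)*8 = -9 - 28*8 = -9 - 224 = -233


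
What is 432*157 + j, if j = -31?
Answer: 67793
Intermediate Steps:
432*157 + j = 432*157 - 31 = 67824 - 31 = 67793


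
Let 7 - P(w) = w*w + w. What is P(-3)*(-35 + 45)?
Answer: 10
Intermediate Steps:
P(w) = 7 - w - w² (P(w) = 7 - (w*w + w) = 7 - (w² + w) = 7 - (w + w²) = 7 + (-w - w²) = 7 - w - w²)
P(-3)*(-35 + 45) = (7 - 1*(-3) - 1*(-3)²)*(-35 + 45) = (7 + 3 - 1*9)*10 = (7 + 3 - 9)*10 = 1*10 = 10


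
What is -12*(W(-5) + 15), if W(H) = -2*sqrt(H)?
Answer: -180 + 24*I*sqrt(5) ≈ -180.0 + 53.666*I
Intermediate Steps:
-12*(W(-5) + 15) = -12*(-2*I*sqrt(5) + 15) = -12*(15 - 2*I*sqrt(5)) = -180 + 24*I*sqrt(5)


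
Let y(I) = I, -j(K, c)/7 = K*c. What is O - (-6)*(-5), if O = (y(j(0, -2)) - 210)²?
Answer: 44070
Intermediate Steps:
j(K, c) = -7*K*c
O = 44100 (O = (-7*0*(-2) - 210)² = (0 - 210)² = (-210)² = 44100)
O - (-6)*(-5) = 44100 - (-6)*(-5) = 44100 - 1*30 = 44100 - 30 = 44070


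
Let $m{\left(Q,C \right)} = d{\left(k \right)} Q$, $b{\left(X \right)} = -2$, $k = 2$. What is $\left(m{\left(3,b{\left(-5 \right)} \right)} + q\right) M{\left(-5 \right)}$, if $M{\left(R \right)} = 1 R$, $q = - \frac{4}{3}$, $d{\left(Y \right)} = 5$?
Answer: $- \frac{205}{3} \approx -68.333$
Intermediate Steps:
$q = - \frac{4}{3}$ ($q = \left(-4\right) \frac{1}{3} = - \frac{4}{3} \approx -1.3333$)
$M{\left(R \right)} = R$
$m{\left(Q,C \right)} = 5 Q$
$\left(m{\left(3,b{\left(-5 \right)} \right)} + q\right) M{\left(-5 \right)} = \left(5 \cdot 3 - \frac{4}{3}\right) \left(-5\right) = \left(15 - \frac{4}{3}\right) \left(-5\right) = \frac{41}{3} \left(-5\right) = - \frac{205}{3}$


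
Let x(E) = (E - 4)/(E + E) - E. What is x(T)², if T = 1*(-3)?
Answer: 625/36 ≈ 17.361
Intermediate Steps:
T = -3
x(E) = -E + (-4 + E)/(2*E) (x(E) = (-4 + E)/((2*E)) - E = (-4 + E)*(1/(2*E)) - E = (-4 + E)/(2*E) - E = -E + (-4 + E)/(2*E))
x(T)² = (½ - 1*(-3) - 2/(-3))² = (½ + 3 - 2*(-⅓))² = (½ + 3 + ⅔)² = (25/6)² = 625/36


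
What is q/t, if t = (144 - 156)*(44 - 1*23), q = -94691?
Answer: 94691/252 ≈ 375.76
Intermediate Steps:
t = -252 (t = -12*(44 - 23) = -12*21 = -252)
q/t = -94691/(-252) = -94691*(-1/252) = 94691/252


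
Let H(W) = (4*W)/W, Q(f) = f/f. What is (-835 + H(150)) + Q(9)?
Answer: -830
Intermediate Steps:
Q(f) = 1
H(W) = 4
(-835 + H(150)) + Q(9) = (-835 + 4) + 1 = -831 + 1 = -830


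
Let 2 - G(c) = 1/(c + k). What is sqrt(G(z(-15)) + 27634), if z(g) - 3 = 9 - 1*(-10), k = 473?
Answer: sqrt(752390045)/165 ≈ 166.24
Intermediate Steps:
z(g) = 22 (z(g) = 3 + (9 - 1*(-10)) = 3 + (9 + 10) = 3 + 19 = 22)
G(c) = 2 - 1/(473 + c) (G(c) = 2 - 1/(c + 473) = 2 - 1/(473 + c))
sqrt(G(z(-15)) + 27634) = sqrt((945 + 2*22)/(473 + 22) + 27634) = sqrt((945 + 44)/495 + 27634) = sqrt((1/495)*989 + 27634) = sqrt(989/495 + 27634) = sqrt(13679819/495) = sqrt(752390045)/165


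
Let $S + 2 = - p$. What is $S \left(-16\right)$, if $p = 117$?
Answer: $1904$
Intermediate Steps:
$S = -119$ ($S = -2 - 117 = -119$)
$S \left(-16\right) = \left(-119\right) \left(-16\right) = 1904$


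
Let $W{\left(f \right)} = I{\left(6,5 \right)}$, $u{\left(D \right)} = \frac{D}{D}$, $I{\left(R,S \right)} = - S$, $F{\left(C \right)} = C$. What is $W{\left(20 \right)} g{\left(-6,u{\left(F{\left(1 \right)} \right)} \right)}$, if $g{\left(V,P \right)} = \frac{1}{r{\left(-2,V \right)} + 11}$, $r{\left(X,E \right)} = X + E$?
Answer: $- \frac{5}{3} \approx -1.6667$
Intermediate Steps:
$u{\left(D \right)} = 1$
$W{\left(f \right)} = -5$ ($W{\left(f \right)} = \left(-1\right) 5 = -5$)
$r{\left(X,E \right)} = E + X$
$g{\left(V,P \right)} = \frac{1}{9 + V}$ ($g{\left(V,P \right)} = \frac{1}{\left(V - 2\right) + 11} = \frac{1}{\left(-2 + V\right) + 11} = \frac{1}{9 + V}$)
$W{\left(20 \right)} g{\left(-6,u{\left(F{\left(1 \right)} \right)} \right)} = - \frac{5}{9 - 6} = - \frac{5}{3}$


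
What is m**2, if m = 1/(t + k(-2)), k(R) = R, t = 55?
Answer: 1/2809 ≈ 0.00035600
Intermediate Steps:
m = 1/53 (m = 1/(55 - 2) = 1/53 ≈ 0.018868)
m**2 = (1/53)**2 = 1/2809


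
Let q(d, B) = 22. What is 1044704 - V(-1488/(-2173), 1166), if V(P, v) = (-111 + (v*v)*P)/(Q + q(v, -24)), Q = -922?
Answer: 171501081/164 ≈ 1.0457e+6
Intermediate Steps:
V(P, v) = 37/300 - P*v**2/900 (V(P, v) = (-111 + (v*v)*P)/(-922 + 22) = (-111 + v**2*P)/(-900) = (-111 + P*v**2)*(-1/900) = 37/300 - P*v**2/900)
1044704 - V(-1488/(-2173), 1166) = 1044704 - (37/300 - 1/900*(-1488/(-2173))*1166**2) = 1044704 - (37/300 - 1/900*(-1488*(-1/2173))*1359556) = 1044704 - (37/300 - 1/900*1488/2173*1359556) = 1044704 - (37/300 - 3180848/3075) = 1044704 - 1*(-169625/164) = 1044704 + 169625/164 = 171501081/164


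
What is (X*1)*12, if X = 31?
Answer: 372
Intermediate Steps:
(X*1)*12 = (31*1)*12 = 31*12 = 372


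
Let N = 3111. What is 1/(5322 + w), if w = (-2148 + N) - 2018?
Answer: 1/4267 ≈ 0.00023436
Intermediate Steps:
w = -1055 (w = (-2148 + 3111) - 2018 = 963 - 2018 = -1055)
1/(5322 + w) = 1/(5322 - 1055) = 1/4267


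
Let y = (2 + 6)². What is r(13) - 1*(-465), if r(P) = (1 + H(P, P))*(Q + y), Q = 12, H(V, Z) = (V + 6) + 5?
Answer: 2365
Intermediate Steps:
H(V, Z) = 11 + V (H(V, Z) = (6 + V) + 5 = 11 + V)
y = 64 (y = 8² = 64)
r(P) = 912 + 76*P (r(P) = (1 + (11 + P))*(12 + 64) = (12 + P)*76 = 912 + 76*P)
r(13) - 1*(-465) = (912 + 76*13) - 1*(-465) = (912 + 988) + 465 = 1900 + 465 = 2365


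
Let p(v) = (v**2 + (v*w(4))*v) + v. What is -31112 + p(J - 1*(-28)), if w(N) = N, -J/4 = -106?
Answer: 990860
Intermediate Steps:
J = 424 (J = -4*(-106) = 424)
p(v) = v + 5*v**2 (p(v) = (v**2 + (v*4)*v) + v = (v**2 + (4*v)*v) + v = (v**2 + 4*v**2) + v = 5*v**2 + v = v + 5*v**2)
-31112 + p(J - 1*(-28)) = -31112 + (424 - 1*(-28))*(1 + 5*(424 - 1*(-28))) = -31112 + (424 + 28)*(1 + 5*(424 + 28)) = -31112 + 452*(1 + 5*452) = -31112 + 452*(1 + 2260) = -31112 + 452*2261 = -31112 + 1021972 = 990860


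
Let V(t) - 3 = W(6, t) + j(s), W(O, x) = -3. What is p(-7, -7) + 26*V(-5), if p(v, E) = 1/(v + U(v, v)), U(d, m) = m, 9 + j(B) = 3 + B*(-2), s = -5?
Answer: 1455/14 ≈ 103.93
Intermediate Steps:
j(B) = -6 - 2*B (j(B) = -9 + (3 + B*(-2)) = -9 + (3 - 2*B) = -6 - 2*B)
p(v, E) = 1/(2*v) (p(v, E) = 1/(v + v) = 1/(2*v))
V(t) = 4 (V(t) = 3 + (-3 + (-6 - 2*(-5))) = 3 + (-3 + (-6 + 10)) = 3 + (-3 + 4) = 3 + 1 = 4)
p(-7, -7) + 26*V(-5) = (½)/(-7) + 26*4 = (½)*(-⅐) + 104 = -1/14 + 104 = 1455/14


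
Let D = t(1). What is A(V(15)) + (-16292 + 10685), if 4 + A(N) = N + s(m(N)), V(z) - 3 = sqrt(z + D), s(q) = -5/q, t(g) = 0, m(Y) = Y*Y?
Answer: -16834/3 + 11*sqrt(15)/6 ≈ -5604.2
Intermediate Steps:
m(Y) = Y**2
D = 0
V(z) = 3 + sqrt(z) (V(z) = 3 + sqrt(z + 0) = 3 + sqrt(z))
A(N) = -4 + N - 5/N**2 (A(N) = -4 + (N - 5/N**2) = -4 + N - 5/N**2)
A(V(15)) + (-16292 + 10685) = (-4 + (3 + sqrt(15)) - 5/(3 + sqrt(15))**2) + (-16292 + 10685) = (-1 + sqrt(15) - 5/(3 + sqrt(15))**2) - 5607 = -5608 + sqrt(15) - 5/(3 + sqrt(15))**2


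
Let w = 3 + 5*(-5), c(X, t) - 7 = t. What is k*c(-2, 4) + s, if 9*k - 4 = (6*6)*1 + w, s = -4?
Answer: 18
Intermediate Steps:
c(X, t) = 7 + t
w = -22 (w = 3 - 25 = -22)
k = 2 (k = 4/9 + ((6*6)*1 - 22)/9 = 4/9 + (36*1 - 22)/9 = 4/9 + (36 - 22)/9 = 4/9 + (⅑)*14 = 4/9 + 14/9 = 2)
k*c(-2, 4) + s = 2*(7 + 4) - 4 = 2*11 - 4 = 22 - 4 = 18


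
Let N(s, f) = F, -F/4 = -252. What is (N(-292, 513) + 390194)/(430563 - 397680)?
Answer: 391202/32883 ≈ 11.897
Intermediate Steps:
F = 1008 (F = -4*(-252) = 1008)
N(s, f) = 1008
(N(-292, 513) + 390194)/(430563 - 397680) = (1008 + 390194)/(430563 - 397680) = 391202/32883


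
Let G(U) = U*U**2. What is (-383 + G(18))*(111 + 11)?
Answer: 664778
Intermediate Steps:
G(U) = U**3
(-383 + G(18))*(111 + 11) = (-383 + 18**3)*(111 + 11) = (-383 + 5832)*122 = 5449*122 = 664778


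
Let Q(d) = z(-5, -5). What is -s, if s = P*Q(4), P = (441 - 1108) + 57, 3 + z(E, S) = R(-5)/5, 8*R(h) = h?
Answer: -7625/4 ≈ -1906.3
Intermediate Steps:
R(h) = h/8
z(E, S) = -25/8 (z(E, S) = -3 + ((⅛)*(-5))/5 = -3 - 5/8*⅕ = -3 - ⅛ = -25/8)
Q(d) = -25/8
P = -610 (P = -667 + 57 = -610)
s = 7625/4 (s = -610*(-25/8) = 7625/4 ≈ 1906.3)
-s = -1*7625/4 = -7625/4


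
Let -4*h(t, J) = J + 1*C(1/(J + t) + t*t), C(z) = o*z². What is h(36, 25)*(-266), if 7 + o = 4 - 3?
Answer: -4987495008377/7442 ≈ -6.7018e+8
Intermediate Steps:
o = -6 (o = -7 + (4 - 3) = -7 + 1 = -6)
C(z) = -6*z²
h(t, J) = -J/4 + 3*(t² + 1/(J + t))²/2 (h(t, J) = -(J + 1*(-6*(1/(J + t) + t*t)²))/4 = -(J + 1*(-6*(1/(J + t) + t²)²))/4 = -(J + 1*(-6*(t² + 1/(J + t))²))/4 = -(J - 6*(t² + 1/(J + t))²)/4 = -J/4 + 3*(t² + 1/(J + t))²/2)
h(36, 25)*(-266) = (-¼*25 + 3*(1 + 36³ + 25*36²)²/(2*(25 + 36)²))*(-266) = (-25/4 + (3/2)*(1 + 46656 + 25*1296)²/61²)*(-266) = (-25/4 + (3/2)*(1/3721)*(1 + 46656 + 32400)²)*(-266) = (-25/4 + (3/2)*(1/3721)*79057²)*(-266) = (-25/4 + (3/2)*(1/3721)*6250009249)*(-266) = (-25/4 + 18750027747/7442)*(-266) = (37499962469/14884)*(-266) = -4987495008377/7442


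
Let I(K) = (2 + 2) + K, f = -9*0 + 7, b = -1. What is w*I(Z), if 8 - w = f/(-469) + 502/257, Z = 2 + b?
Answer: 521875/17219 ≈ 30.308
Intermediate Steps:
f = 7 (f = 0 + 7 = 7)
Z = 1 (Z = 2 - 1 = 1)
I(K) = 4 + K
w = 104375/17219 (w = 8 - (7/(-469) + 502/257) = 8 - (7*(-1/469) + 502*(1/257)) = 8 - (-1/67 + 502/257) = 8 - 1*33377/17219 = 8 - 33377/17219 = 104375/17219 ≈ 6.0616)
w*I(Z) = 104375*(4 + 1)/17219 = (104375/17219)*5 = 521875/17219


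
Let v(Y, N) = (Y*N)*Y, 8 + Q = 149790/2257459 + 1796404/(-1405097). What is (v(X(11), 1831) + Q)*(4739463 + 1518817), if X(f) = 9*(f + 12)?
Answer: 1557435795171793735840851160/3171948868523 ≈ 4.9100e+14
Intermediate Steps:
Q = -29220429845990/3171948868523 (Q = -8 + (149790/2257459 + 1796404/(-1405097)) = -8 + (149790*(1/2257459) + 1796404*(-1/1405097)) = -8 + (149790/2257459 - 1796404/1405097) = -8 - 3844838897806/3171948868523 = -29220429845990/3171948868523 ≈ -9.2121)
X(f) = 108 + 9*f (X(f) = 9*(12 + f) = 108 + 9*f)
v(Y, N) = N*Y² (v(Y, N) = (N*Y)*Y = N*Y²)
(v(X(11), 1831) + Q)*(4739463 + 1518817) = (1831*(108 + 9*11)² - 29220429845990/3171948868523)*(4739463 + 1518817) = (1831*(108 + 99)² - 29220429845990/3171948868523)*6258280 = (1831*207² - 29220429845990/3171948868523)*6258280 = (1831*42849 - 29220429845990/3171948868523)*6258280 = (78456519 - 29220429845990/3171948868523)*6258280 = (248860037449873405447/3171948868523)*6258280 = 1557435795171793735840851160/3171948868523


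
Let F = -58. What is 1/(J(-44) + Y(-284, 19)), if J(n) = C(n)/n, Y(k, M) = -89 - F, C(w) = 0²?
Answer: -1/31 ≈ -0.032258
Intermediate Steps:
C(w) = 0
Y(k, M) = -31 (Y(k, M) = -89 - 1*(-58) = -89 + 58 = -31)
J(n) = 0 (J(n) = 0/n = 0)
1/(J(-44) + Y(-284, 19)) = 1/(0 - 31) = 1/(-31) = -1/31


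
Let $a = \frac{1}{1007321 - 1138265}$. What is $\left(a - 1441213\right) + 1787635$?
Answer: $\frac{45361882367}{130944} \approx 3.4642 \cdot 10^{5}$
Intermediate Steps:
$a = - \frac{1}{130944}$ ($a = \frac{1}{-130944} = - \frac{1}{130944} \approx -7.6368 \cdot 10^{-6}$)
$\left(a - 1441213\right) + 1787635 = \left(- \frac{1}{130944} - 1441213\right) + 1787635 = - \frac{188718195073}{130944} + 1787635 = \frac{45361882367}{130944}$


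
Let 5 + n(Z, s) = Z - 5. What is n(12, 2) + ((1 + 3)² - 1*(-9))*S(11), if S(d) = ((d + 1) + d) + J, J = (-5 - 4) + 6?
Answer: 502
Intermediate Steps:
n(Z, s) = -10 + Z (n(Z, s) = -5 + (Z - 5) = -5 + (-5 + Z) = -10 + Z)
J = -3 (J = -9 + 6 = -3)
S(d) = -2 + 2*d (S(d) = ((d + 1) + d) - 3 = ((1 + d) + d) - 3 = (1 + 2*d) - 3 = -2 + 2*d)
n(12, 2) + ((1 + 3)² - 1*(-9))*S(11) = (-10 + 12) + ((1 + 3)² - 1*(-9))*(-2 + 2*11) = 2 + (4² + 9)*(-2 + 22) = 2 + (16 + 9)*20 = 2 + 25*20 = 2 + 500 = 502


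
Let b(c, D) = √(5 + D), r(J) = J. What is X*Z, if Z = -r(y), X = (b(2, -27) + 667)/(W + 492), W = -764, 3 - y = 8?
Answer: -3335/272 - 5*I*√22/272 ≈ -12.261 - 0.086221*I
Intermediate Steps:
y = -5 (y = 3 - 1*8 = 3 - 8 = -5)
X = -667/272 - I*√22/272 (X = (√(5 - 27) + 667)/(-764 + 492) = (√(-22) + 667)/(-272) = (I*√22 + 667)*(-1/272) = (667 + I*√22)*(-1/272) = -667/272 - I*√22/272 ≈ -2.4522 - 0.017244*I)
Z = 5 (Z = -1*(-5) = 5)
X*Z = (-667/272 - I*√22/272)*5 = -3335/272 - 5*I*√22/272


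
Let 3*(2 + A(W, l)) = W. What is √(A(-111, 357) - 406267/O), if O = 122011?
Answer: 2*I*√157537430914/122011 ≈ 6.5061*I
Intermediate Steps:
A(W, l) = -2 + W/3
√(A(-111, 357) - 406267/O) = √((-2 + (⅓)*(-111)) - 406267/122011) = √((-2 - 37) - 406267*1/122011) = √(-39 - 406267/122011) = √(-5164696/122011) = 2*I*√157537430914/122011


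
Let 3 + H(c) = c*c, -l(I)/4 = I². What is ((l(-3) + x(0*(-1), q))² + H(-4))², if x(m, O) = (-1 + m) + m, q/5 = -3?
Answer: 1909924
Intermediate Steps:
l(I) = -4*I²
q = -15 (q = 5*(-3) = -15)
H(c) = -3 + c² (H(c) = -3 + c*c = -3 + c²)
x(m, O) = -1 + 2*m
((l(-3) + x(0*(-1), q))² + H(-4))² = ((-4*(-3)² + (-1 + 2*(0*(-1))))² + (-3 + (-4)²))² = ((-4*9 + (-1 + 2*0))² + (-3 + 16))² = ((-36 + (-1 + 0))² + 13)² = ((-36 - 1)² + 13)² = ((-37)² + 13)² = (1369 + 13)² = 1382² = 1909924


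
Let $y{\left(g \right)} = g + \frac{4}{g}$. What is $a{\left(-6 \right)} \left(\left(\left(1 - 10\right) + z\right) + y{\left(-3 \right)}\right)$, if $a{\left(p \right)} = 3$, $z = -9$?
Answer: $-67$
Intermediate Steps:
$a{\left(-6 \right)} \left(\left(\left(1 - 10\right) + z\right) + y{\left(-3 \right)}\right) = 3 \left(\left(\left(1 - 10\right) - 9\right) - \left(3 - \frac{4}{-3}\right)\right) = 3 \left(\left(-9 - 9\right) + \left(-3 + 4 \left(- \frac{1}{3}\right)\right)\right) = 3 \left(-18 - \frac{13}{3}\right) = 3 \left(- \frac{67}{3}\right) = -67$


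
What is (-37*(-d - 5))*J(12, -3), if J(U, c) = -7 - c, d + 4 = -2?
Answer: 148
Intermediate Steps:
d = -6 (d = -4 - 2 = -6)
(-37*(-d - 5))*J(12, -3) = (-37*(-1*(-6) - 5))*(-7 - 1*(-3)) = (-37*(6 - 5))*(-7 + 3) = -37*1*(-4) = -37*(-4) = 148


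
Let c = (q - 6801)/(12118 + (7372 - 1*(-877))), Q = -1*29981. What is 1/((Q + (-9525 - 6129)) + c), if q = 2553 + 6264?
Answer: -2263/103271781 ≈ -2.1913e-5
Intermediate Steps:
Q = -29981
q = 8817
c = 224/2263 (c = (8817 - 6801)/(12118 + (7372 - 1*(-877))) = 2016/(12118 + (7372 + 877)) = 2016/(12118 + 8249) = 2016/20367 = 2016*(1/20367) = 224/2263 ≈ 0.098984)
1/((Q + (-9525 - 6129)) + c) = 1/((-29981 + (-9525 - 6129)) + 224/2263) = 1/((-29981 - 15654) + 224/2263) = 1/(-45635 + 224/2263) = 1/(-103271781/2263) = -2263/103271781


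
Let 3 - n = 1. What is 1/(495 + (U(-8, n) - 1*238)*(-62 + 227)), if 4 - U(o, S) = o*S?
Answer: -1/35475 ≈ -2.8189e-5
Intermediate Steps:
n = 2 (n = 3 - 1*1 = 3 - 1 = 2)
U(o, S) = 4 - S*o (U(o, S) = 4 - o*S = 4 - S*o)
1/(495 + (U(-8, n) - 1*238)*(-62 + 227)) = 1/(495 + ((4 - 1*2*(-8)) - 1*238)*(-62 + 227)) = 1/(495 + ((4 + 16) - 238)*165) = 1/(495 + (20 - 238)*165) = 1/(495 - 218*165) = 1/(495 - 35970) = 1/(-35475) = -1/35475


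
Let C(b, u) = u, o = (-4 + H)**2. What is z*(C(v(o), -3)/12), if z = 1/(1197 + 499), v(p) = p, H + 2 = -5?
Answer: -1/6784 ≈ -0.00014741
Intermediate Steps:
H = -7 (H = -2 - 5 = -7)
o = 121 (o = (-4 - 7)**2 = (-11)**2 = 121)
z = 1/1696 ≈ 0.00058962
z*(C(v(o), -3)/12) = (-3/12)/1696 = (-3*1/12)/1696 = (1/1696)*(-1/4) = -1/6784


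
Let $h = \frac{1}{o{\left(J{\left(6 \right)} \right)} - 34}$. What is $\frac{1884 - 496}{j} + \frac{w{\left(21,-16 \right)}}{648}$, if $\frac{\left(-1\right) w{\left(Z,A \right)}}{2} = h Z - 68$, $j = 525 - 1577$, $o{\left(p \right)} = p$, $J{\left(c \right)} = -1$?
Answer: $- \frac{471931}{426060} \approx -1.1077$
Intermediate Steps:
$h = - \frac{1}{35}$ ($h = \frac{1}{-1 - 34} = \frac{1}{-35} = - \frac{1}{35} \approx -0.028571$)
$j = -1052$
$w{\left(Z,A \right)} = 136 + \frac{2 Z}{35}$ ($w{\left(Z,A \right)} = - 2 \left(- \frac{Z}{35} - 68\right) = - 2 \left(-68 - \frac{Z}{35}\right) = 136 + \frac{2 Z}{35}$)
$\frac{1884 - 496}{j} + \frac{w{\left(21,-16 \right)}}{648} = \frac{1884 - 496}{-1052} + \frac{136 + \frac{2}{35} \cdot 21}{648} = \left(1884 - 496\right) \left(- \frac{1}{1052}\right) + \left(136 + \frac{6}{5}\right) \frac{1}{648} = 1388 \left(- \frac{1}{1052}\right) + \frac{686}{5} \cdot \frac{1}{648} = - \frac{347}{263} + \frac{343}{1620} = - \frac{471931}{426060}$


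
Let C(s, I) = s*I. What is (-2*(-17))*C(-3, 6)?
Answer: -612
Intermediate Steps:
C(s, I) = I*s
(-2*(-17))*C(-3, 6) = (-2*(-17))*(6*(-3)) = 34*(-18) = -612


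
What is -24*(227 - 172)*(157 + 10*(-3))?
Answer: -167640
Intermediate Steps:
-24*(227 - 172)*(157 + 10*(-3)) = -24*55*(157 - 30) = -24*55*127 = -24*6985 = -1*167640 = -167640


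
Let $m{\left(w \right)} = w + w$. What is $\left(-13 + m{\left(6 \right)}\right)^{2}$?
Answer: $1$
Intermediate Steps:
$m{\left(w \right)} = 2 w$
$\left(-13 + m{\left(6 \right)}\right)^{2} = \left(-13 + 2 \cdot 6\right)^{2} = \left(-13 + 12\right)^{2} = \left(-1\right)^{2} = 1$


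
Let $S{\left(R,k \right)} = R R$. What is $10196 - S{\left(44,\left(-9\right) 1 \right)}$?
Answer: $8260$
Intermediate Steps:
$S{\left(R,k \right)} = R^{2}$
$10196 - S{\left(44,\left(-9\right) 1 \right)} = 10196 - 44^{2} = 10196 - 1936 = 8260$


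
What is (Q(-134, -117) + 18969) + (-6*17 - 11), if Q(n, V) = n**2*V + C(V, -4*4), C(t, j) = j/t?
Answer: -243593516/117 ≈ -2.0820e+6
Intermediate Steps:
Q(n, V) = -16/V + V*n**2 (Q(n, V) = n**2*V + (-4*4)/V = V*n**2 - 16/V = -16/V + V*n**2)
(Q(-134, -117) + 18969) + (-6*17 - 11) = ((-16/(-117) - 117*(-134)**2) + 18969) + (-6*17 - 11) = ((-16*(-1/117) - 117*17956) + 18969) + (-102 - 11) = ((16/117 - 2100852) + 18969) - 113 = (-245799668/117 + 18969) - 113 = -243580295/117 - 113 = -243593516/117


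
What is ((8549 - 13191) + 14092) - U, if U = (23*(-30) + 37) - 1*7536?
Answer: 17639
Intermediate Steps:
U = -8189 (U = (-690 + 37) - 7536 = -653 - 7536 = -8189)
((8549 - 13191) + 14092) - U = ((8549 - 13191) + 14092) - 1*(-8189) = (-4642 + 14092) + 8189 = 9450 + 8189 = 17639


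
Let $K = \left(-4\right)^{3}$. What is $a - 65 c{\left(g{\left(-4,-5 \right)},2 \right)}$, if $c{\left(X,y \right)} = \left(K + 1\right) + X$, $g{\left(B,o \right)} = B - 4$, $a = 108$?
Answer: $4723$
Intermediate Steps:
$g{\left(B,o \right)} = -4 + B$
$K = -64$
$c{\left(X,y \right)} = -63 + X$ ($c{\left(X,y \right)} = \left(-64 + 1\right) + X = -63 + X$)
$a - 65 c{\left(g{\left(-4,-5 \right)},2 \right)} = 108 - 65 \left(-63 - 8\right) = 108 - -4615 = 108 + 4615 = 4723$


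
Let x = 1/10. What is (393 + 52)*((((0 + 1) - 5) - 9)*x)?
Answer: -1157/2 ≈ -578.50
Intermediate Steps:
x = ⅒ ≈ 0.10000
(393 + 52)*((((0 + 1) - 5) - 9)*x) = (393 + 52)*((((0 + 1) - 5) - 9)*(⅒)) = 445*(((1 - 5) - 9)*(⅒)) = 445*((-4 - 9)*(⅒)) = 445*(-13*⅒) = 445*(-13/10) = -1157/2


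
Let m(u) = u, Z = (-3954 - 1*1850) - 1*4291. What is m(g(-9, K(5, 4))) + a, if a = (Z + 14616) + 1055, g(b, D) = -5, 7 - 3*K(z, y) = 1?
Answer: 5571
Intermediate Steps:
K(z, y) = 2 (K(z, y) = 7/3 - 1/3*1 = 7/3 - 1/3 = 2)
Z = -10095 (Z = (-3954 - 1850) - 4291 = -5804 - 4291 = -10095)
a = 5576 (a = (-10095 + 14616) + 1055 = 4521 + 1055 = 5576)
m(g(-9, K(5, 4))) + a = -5 + 5576 = 5571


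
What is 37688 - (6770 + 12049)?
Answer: 18869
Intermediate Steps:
37688 - (6770 + 12049) = 37688 - 1*18819 = 37688 - 18819 = 18869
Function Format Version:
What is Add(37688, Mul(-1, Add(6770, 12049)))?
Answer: 18869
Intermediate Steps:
Add(37688, Mul(-1, Add(6770, 12049))) = Add(37688, Mul(-1, 18819)) = Add(37688, -18819) = 18869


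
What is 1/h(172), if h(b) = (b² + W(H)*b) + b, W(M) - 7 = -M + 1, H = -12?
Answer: 1/33196 ≈ 3.0124e-5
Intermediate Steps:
W(M) = 8 - M (W(M) = 7 + (-M + 1) = 7 + (1 - M) = 8 - M)
h(b) = b² + 21*b (h(b) = (b² + (8 - 1*(-12))*b) + b = (b² + (8 + 12)*b) + b = (b² + 20*b) + b = b² + 21*b)
1/h(172) = 1/(172*(21 + 172)) = 1/(172*193) = 1/33196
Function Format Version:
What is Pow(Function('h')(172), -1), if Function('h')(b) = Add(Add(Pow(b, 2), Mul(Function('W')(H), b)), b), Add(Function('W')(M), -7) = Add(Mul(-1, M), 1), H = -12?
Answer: Rational(1, 33196) ≈ 3.0124e-5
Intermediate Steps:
Function('W')(M) = Add(8, Mul(-1, M)) (Function('W')(M) = Add(7, Add(Mul(-1, M), 1)) = Add(7, Add(1, Mul(-1, M))) = Add(8, Mul(-1, M)))
Function('h')(b) = Add(Pow(b, 2), Mul(21, b)) (Function('h')(b) = Add(Add(Pow(b, 2), Mul(Add(8, Mul(-1, -12)), b)), b) = Add(Add(Pow(b, 2), Mul(Add(8, 12), b)), b) = Add(Add(Pow(b, 2), Mul(20, b)), b) = Add(Pow(b, 2), Mul(21, b)))
Pow(Function('h')(172), -1) = Pow(Mul(172, Add(21, 172)), -1) = Pow(Mul(172, 193), -1) = Pow(33196, -1) = Rational(1, 33196)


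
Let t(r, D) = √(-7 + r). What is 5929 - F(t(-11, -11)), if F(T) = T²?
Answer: 5947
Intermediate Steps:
5929 - F(t(-11, -11)) = 5929 - (√(-7 - 11))² = 5929 - (√(-18))² = 5929 - (3*I*√2)² = 5929 - 1*(-18) = 5929 + 18 = 5947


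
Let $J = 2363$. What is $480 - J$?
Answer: $-1883$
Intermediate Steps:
$480 - J = 480 - 2363 = -1883$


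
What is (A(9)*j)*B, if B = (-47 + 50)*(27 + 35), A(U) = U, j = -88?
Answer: -147312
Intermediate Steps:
B = 186 (B = 3*62 = 186)
(A(9)*j)*B = (9*(-88))*186 = -792*186 = -147312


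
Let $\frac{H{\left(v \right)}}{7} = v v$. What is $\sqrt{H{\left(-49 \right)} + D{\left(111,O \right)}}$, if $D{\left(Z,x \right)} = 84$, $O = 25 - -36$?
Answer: $\sqrt{16891} \approx 129.97$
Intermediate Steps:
$O = 61$ ($O = 25 + 36 = 61$)
$H{\left(v \right)} = 7 v^{2}$ ($H{\left(v \right)} = 7 v v = 7 v^{2}$)
$\sqrt{H{\left(-49 \right)} + D{\left(111,O \right)}} = \sqrt{7 \left(-49\right)^{2} + 84} = \sqrt{7 \cdot 2401 + 84} = \sqrt{16807 + 84} = \sqrt{16891}$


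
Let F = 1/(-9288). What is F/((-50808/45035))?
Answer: 45035/471904704 ≈ 9.5432e-5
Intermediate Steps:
F = -1/9288 ≈ -0.00010767
F/((-50808/45035)) = -1/(9288*((-50808/45035))) = -1/(9288*((-50808*1/45035))) = -1/(9288*(-50808/45035)) = -1/9288*(-45035/50808) = 45035/471904704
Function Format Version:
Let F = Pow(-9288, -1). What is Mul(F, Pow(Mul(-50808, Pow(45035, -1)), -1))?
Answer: Rational(45035, 471904704) ≈ 9.5432e-5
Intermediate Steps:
F = Rational(-1, 9288) ≈ -0.00010767
Mul(F, Pow(Mul(-50808, Pow(45035, -1)), -1)) = Mul(Rational(-1, 9288), Pow(Mul(-50808, Pow(45035, -1)), -1)) = Mul(Rational(-1, 9288), Pow(Mul(-50808, Rational(1, 45035)), -1)) = Mul(Rational(-1, 9288), Pow(Rational(-50808, 45035), -1)) = Mul(Rational(-1, 9288), Rational(-45035, 50808)) = Rational(45035, 471904704)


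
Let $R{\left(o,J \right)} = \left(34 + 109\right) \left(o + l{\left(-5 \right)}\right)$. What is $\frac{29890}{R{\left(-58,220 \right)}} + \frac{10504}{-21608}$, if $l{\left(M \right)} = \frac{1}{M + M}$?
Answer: $- \frac{130916697}{32058169} \approx -4.0837$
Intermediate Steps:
$l{\left(M \right)} = \frac{1}{2 M}$
$R{\left(o,J \right)} = - \frac{143}{10} + 143 o$ ($R{\left(o,J \right)} = \left(34 + 109\right) \left(o + \frac{1}{2 \left(-5\right)}\right) = 143 \left(o + \frac{1}{2} \left(- \frac{1}{5}\right)\right) = 143 \left(o - \frac{1}{10}\right) = 143 \left(- \frac{1}{10} + o\right) = - \frac{143}{10} + 143 o$)
$\frac{29890}{R{\left(-58,220 \right)}} + \frac{10504}{-21608} = \frac{29890}{- \frac{143}{10} + 143 \left(-58\right)} + \frac{10504}{-21608} = \frac{29890}{- \frac{143}{10} - 8294} + 10504 \left(- \frac{1}{21608}\right) = \frac{29890}{- \frac{83083}{10}} - \frac{1313}{2701} = 29890 \left(- \frac{10}{83083}\right) - \frac{1313}{2701} = - \frac{42700}{11869} - \frac{1313}{2701} = - \frac{130916697}{32058169}$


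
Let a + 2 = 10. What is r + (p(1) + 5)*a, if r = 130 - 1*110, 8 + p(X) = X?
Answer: 4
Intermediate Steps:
a = 8 (a = -2 + 10 = 8)
p(X) = -8 + X
r = 20 (r = 130 - 110 = 20)
r + (p(1) + 5)*a = 20 + ((-8 + 1) + 5)*8 = 20 + (-7 + 5)*8 = 20 - 2*8 = 20 - 16 = 4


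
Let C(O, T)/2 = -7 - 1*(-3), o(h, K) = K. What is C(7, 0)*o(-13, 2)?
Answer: -16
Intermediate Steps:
C(O, T) = -8 (C(O, T) = 2*(-7 - 1*(-3)) = 2*(-7 + 3) = 2*(-4) = -8)
C(7, 0)*o(-13, 2) = -8*2 = -16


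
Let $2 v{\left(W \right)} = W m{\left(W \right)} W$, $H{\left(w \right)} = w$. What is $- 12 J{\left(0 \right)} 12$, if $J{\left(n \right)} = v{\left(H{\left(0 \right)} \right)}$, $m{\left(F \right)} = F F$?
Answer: $0$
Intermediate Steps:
$m{\left(F \right)} = F^{2}$
$v{\left(W \right)} = \frac{W^{4}}{2}$ ($v{\left(W \right)} = \frac{W W^{2} W}{2} = \frac{W^{3} W}{2} = \frac{W^{4}}{2}$)
$J{\left(n \right)} = 0$ ($J{\left(n \right)} = \frac{0^{4}}{2} = \frac{1}{2} \cdot 0 = 0$)
$- 12 J{\left(0 \right)} 12 = \left(-12\right) 0 \cdot 12 = 0 \cdot 12 = 0$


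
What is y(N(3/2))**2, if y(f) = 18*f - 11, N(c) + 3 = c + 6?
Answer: 4900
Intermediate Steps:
N(c) = 3 + c (N(c) = -3 + (c + 6) = -3 + (6 + c) = 3 + c)
y(f) = -11 + 18*f
y(N(3/2))**2 = (-11 + 18*(3 + 3/2))**2 = (-11 + 18*(9/2))**2 = (-11 + 81)**2 = 70**2 = 4900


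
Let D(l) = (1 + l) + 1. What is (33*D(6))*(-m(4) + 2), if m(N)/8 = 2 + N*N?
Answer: -37488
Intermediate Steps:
m(N) = 16 + 8*N**2 (m(N) = 8*(2 + N*N) = 8*(2 + N**2) = 16 + 8*N**2)
D(l) = 2 + l
(33*D(6))*(-m(4) + 2) = (33*(2 + 6))*(-(16 + 8*4**2) + 2) = (33*8)*(-(16 + 8*16) + 2) = 264*(-(16 + 128) + 2) = 264*(-1*144 + 2) = 264*(-144 + 2) = 264*(-142) = -37488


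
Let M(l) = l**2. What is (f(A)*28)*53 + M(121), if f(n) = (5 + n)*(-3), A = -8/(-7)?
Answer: -12707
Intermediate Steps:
A = 8/7 (A = -8*(-1/7) = 8/7 ≈ 1.1429)
f(n) = -15 - 3*n
(f(A)*28)*53 + M(121) = ((-15 - 3*8/7)*28)*53 + 121**2 = ((-15 - 24/7)*28)*53 + 14641 = -129/7*28*53 + 14641 = -516*53 + 14641 = -27348 + 14641 = -12707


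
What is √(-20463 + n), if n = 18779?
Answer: 2*I*√421 ≈ 41.037*I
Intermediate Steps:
√(-20463 + n) = √(-20463 + 18779) = √(-1684) = 2*I*√421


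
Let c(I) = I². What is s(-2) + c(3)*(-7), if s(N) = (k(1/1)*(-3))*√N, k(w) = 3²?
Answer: -63 - 27*I*√2 ≈ -63.0 - 38.184*I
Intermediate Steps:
k(w) = 9
s(N) = -27*√N (s(N) = (9*(-3))*√N = -27*√N)
s(-2) + c(3)*(-7) = -27*I*√2 + 3²*(-7) = -27*I*√2 + 9*(-7) = -27*I*√2 - 63 = -63 - 27*I*√2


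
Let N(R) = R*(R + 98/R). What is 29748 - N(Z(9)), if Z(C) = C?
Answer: 29569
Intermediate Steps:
29748 - N(Z(9)) = 29748 - (98 + 9²) = 29748 - (98 + 81) = 29748 - 1*179 = 29748 - 179 = 29569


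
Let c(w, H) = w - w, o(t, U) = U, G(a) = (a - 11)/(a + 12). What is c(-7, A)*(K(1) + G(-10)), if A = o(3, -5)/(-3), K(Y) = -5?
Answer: 0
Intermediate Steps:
G(a) = (-11 + a)/(12 + a)
A = 5/3 (A = -5/(-3) = -5*(-1/3) = 5/3 ≈ 1.6667)
c(w, H) = 0
c(-7, A)*(K(1) + G(-10)) = 0*(-5 + (-11 - 10)/(12 - 10)) = 0*(-5 - 21/2) = 0*(-31/2) = 0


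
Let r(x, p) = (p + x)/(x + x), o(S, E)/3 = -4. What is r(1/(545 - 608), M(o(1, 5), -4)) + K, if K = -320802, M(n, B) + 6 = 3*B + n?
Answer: -639713/2 ≈ -3.1986e+5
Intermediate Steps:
o(S, E) = -12 (o(S, E) = 3*(-4) = -12)
M(n, B) = -6 + n + 3*B (M(n, B) = -6 + (3*B + n) = -6 + (n + 3*B) = -6 + n + 3*B)
r(x, p) = (p + x)/(2*x) (r(x, p) = (p + x)/((2*x)) = (p + x)*(1/(2*x)) = (p + x)/(2*x))
r(1/(545 - 608), M(o(1, 5), -4)) + K = ((-6 - 12 + 3*(-4)) + 1/(545 - 608))/(2*(1/(545 - 608))) - 320802 = ((-6 - 12 - 12) + 1/(-63))/(2*(1/(-63))) - 320802 = (-30 - 1/63)/(2*(-1/63)) - 320802 = (1/2)*(-63)*(-1891/63) - 320802 = 1891/2 - 320802 = -639713/2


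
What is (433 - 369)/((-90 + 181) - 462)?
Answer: -64/371 ≈ -0.17251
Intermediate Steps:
(433 - 369)/((-90 + 181) - 462) = 64/(91 - 462) = 64/(-371) = 64*(-1/371) = -64/371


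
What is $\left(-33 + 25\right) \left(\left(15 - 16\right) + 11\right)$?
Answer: $-80$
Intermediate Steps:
$\left(-33 + 25\right) \left(\left(15 - 16\right) + 11\right) = - 8 \left(-1 + 11\right) = \left(-8\right) 10 = -80$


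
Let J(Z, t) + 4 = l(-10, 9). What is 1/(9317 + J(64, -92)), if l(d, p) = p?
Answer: 1/9322 ≈ 0.00010727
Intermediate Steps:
J(Z, t) = 5 (J(Z, t) = -4 + 9 = 5)
1/(9317 + J(64, -92)) = 1/(9317 + 5) = 1/9322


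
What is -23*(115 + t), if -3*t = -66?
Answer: -3151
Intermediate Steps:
t = 22 (t = -⅓*(-66) = 22)
-23*(115 + t) = -23*(115 + 22) = -23*137 = -3151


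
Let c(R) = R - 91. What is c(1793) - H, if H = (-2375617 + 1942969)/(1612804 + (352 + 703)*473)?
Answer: 3594748586/2111819 ≈ 1702.2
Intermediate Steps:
H = -432648/2111819 (H = -432648/(1612804 + 1055*473) = -432648/(1612804 + 499015) = -432648/2111819 ≈ -0.20487)
c(R) = -91 + R
c(1793) - H = (-91 + 1793) - 1*(-432648/2111819) = 1702 + 432648/2111819 = 3594748586/2111819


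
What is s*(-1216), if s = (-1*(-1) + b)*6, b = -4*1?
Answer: 21888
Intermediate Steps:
b = -4
s = -18 (s = (-1*(-1) - 4)*6 = (1 - 4)*6 = -3*6 = -18)
s*(-1216) = -18*(-1216) = 21888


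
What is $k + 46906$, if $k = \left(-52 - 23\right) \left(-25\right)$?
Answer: $48781$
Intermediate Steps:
$k = 1875$ ($k = \left(-75\right) \left(-25\right) = 1875$)
$k + 46906 = 1875 + 46906 = 48781$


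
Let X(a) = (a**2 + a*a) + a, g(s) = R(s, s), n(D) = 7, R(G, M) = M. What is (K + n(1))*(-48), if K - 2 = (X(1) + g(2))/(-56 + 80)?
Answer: -442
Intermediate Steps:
g(s) = s
X(a) = a + 2*a**2 (X(a) = (a**2 + a**2) + a = 2*a**2 + a = a + 2*a**2)
K = 53/24 (K = 2 + (1*(1 + 2*1) + 2)/(-56 + 80) = 2 + (1*(1 + 2) + 2)/24 = 2 + (1*3 + 2)*(1/24) = 2 + (3 + 2)*(1/24) = 2 + 5*(1/24) = 2 + 5/24 = 53/24 ≈ 2.2083)
(K + n(1))*(-48) = (53/24 + 7)*(-48) = (221/24)*(-48) = -442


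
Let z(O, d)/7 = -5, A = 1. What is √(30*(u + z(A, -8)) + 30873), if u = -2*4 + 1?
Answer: √29613 ≈ 172.08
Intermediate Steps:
z(O, d) = -35 (z(O, d) = 7*(-5) = -35)
u = -7 (u = -8 + 1 = -7)
√(30*(u + z(A, -8)) + 30873) = √(30*(-7 - 35) + 30873) = √(30*(-42) + 30873) = √(-1260 + 30873) = √29613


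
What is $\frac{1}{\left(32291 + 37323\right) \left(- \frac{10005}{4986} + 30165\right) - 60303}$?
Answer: $\frac{831}{1744855950472} \approx 4.7626 \cdot 10^{-10}$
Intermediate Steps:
$\frac{1}{\left(32291 + 37323\right) \left(- \frac{10005}{4986} + 30165\right) - 60303} = \frac{1}{69614 \left(\left(-10005\right) \frac{1}{4986} + 30165\right) - 60303} = \frac{1}{69614 \left(- \frac{3335}{1662} + 30165\right) - 60303} = \frac{1}{69614 \cdot \frac{50130895}{1662} - 60303} = \frac{1}{\frac{1744906062265}{831} - 60303} = \frac{1}{\frac{1744855950472}{831}} = \frac{831}{1744855950472}$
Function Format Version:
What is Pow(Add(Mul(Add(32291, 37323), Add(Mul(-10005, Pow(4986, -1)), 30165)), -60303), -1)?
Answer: Rational(831, 1744855950472) ≈ 4.7626e-10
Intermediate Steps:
Pow(Add(Mul(Add(32291, 37323), Add(Mul(-10005, Pow(4986, -1)), 30165)), -60303), -1) = Pow(Add(Mul(69614, Add(Mul(-10005, Rational(1, 4986)), 30165)), -60303), -1) = Pow(Add(Mul(69614, Add(Rational(-3335, 1662), 30165)), -60303), -1) = Pow(Add(Mul(69614, Rational(50130895, 1662)), -60303), -1) = Pow(Add(Rational(1744906062265, 831), -60303), -1) = Pow(Rational(1744855950472, 831), -1) = Rational(831, 1744855950472)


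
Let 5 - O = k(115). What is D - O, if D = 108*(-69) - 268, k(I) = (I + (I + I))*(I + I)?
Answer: 71625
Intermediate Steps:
k(I) = 6*I² (k(I) = (I + 2*I)*(2*I) = (3*I)*(2*I) = 6*I²)
D = -7720 (D = -7452 - 268 = -7720)
O = -79345 (O = 5 - 6*115² = 5 - 6*13225 = 5 - 1*79350 = 5 - 79350 = -79345)
D - O = -7720 - 1*(-79345) = -7720 + 79345 = 71625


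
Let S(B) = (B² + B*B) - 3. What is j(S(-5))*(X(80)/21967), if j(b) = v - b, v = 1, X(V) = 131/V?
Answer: -3013/878680 ≈ -0.0034290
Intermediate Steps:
S(B) = -3 + 2*B² (S(B) = (B² + B²) - 3 = 2*B² - 3 = -3 + 2*B²)
j(b) = 1 - b
j(S(-5))*(X(80)/21967) = (1 - (-3 + 2*(-5)²))*((131/80)/21967) = (1 - (-3 + 2*25))*((131*(1/80))*(1/21967)) = (1 - (-3 + 50))*((131/80)*(1/21967)) = (1 - 1*47)*(131/1757360) = (1 - 47)*(131/1757360) = -46*131/1757360 = -3013/878680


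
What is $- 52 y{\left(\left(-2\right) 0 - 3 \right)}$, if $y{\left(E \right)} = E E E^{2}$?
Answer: $-4212$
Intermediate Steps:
$y{\left(E \right)} = E^{4}$ ($y{\left(E \right)} = E^{2} E^{2} = E^{4}$)
$- 52 y{\left(\left(-2\right) 0 - 3 \right)} = - 52 \left(\left(-2\right) 0 - 3\right)^{4} = - 52 \left(0 - 3\right)^{4} = - 52 \left(-3\right)^{4} = \left(-52\right) 81 = -4212$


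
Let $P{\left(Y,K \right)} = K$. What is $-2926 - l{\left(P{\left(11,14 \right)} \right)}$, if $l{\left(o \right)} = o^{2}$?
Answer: $-3122$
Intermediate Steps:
$-2926 - l{\left(P{\left(11,14 \right)} \right)} = -2926 - 14^{2} = -2926 - 196 = -3122$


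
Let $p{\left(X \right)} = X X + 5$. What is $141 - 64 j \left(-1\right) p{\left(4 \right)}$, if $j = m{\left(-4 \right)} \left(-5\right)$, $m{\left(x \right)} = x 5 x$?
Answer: $-537459$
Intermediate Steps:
$m{\left(x \right)} = 5 x^{2}$ ($m{\left(x \right)} = 5 x x = 5 x^{2}$)
$j = -400$ ($j = 5 \left(-4\right)^{2} \left(-5\right) = 5 \cdot 16 \left(-5\right) = 80 \left(-5\right) = -400$)
$p{\left(X \right)} = 5 + X^{2}$ ($p{\left(X \right)} = X^{2} + 5 = 5 + X^{2}$)
$141 - 64 j \left(-1\right) p{\left(4 \right)} = 141 - 64 \left(-400\right) \left(-1\right) \left(5 + 4^{2}\right) = 141 - 64 \cdot 400 \left(5 + 16\right) = 141 - 64 \cdot 400 \cdot 21 = 141 - 537600 = -537459$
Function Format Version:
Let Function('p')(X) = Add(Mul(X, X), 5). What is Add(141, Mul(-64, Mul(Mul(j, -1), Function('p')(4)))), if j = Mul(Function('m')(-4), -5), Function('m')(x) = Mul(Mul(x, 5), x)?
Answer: -537459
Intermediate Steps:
Function('m')(x) = Mul(5, Pow(x, 2)) (Function('m')(x) = Mul(Mul(5, x), x) = Mul(5, Pow(x, 2)))
j = -400 (j = Mul(Mul(5, Pow(-4, 2)), -5) = Mul(Mul(5, 16), -5) = Mul(80, -5) = -400)
Function('p')(X) = Add(5, Pow(X, 2)) (Function('p')(X) = Add(Pow(X, 2), 5) = Add(5, Pow(X, 2)))
Add(141, Mul(-64, Mul(Mul(j, -1), Function('p')(4)))) = Add(141, Mul(-64, Mul(Mul(-400, -1), Add(5, Pow(4, 2))))) = Add(141, Mul(-64, Mul(400, Add(5, 16)))) = Add(141, Mul(-64, Mul(400, 21))) = Add(141, Mul(-64, 8400)) = Add(141, -537600) = -537459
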